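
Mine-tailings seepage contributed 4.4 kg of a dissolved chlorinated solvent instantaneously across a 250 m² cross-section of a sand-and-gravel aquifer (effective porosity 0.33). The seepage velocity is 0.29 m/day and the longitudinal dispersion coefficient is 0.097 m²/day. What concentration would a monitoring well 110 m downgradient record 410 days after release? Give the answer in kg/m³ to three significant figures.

0.00145 kg/m³

For an instantaneous plane source, C(x,t) = M/(n_e·A·√(4πDt)) · exp(−(x−vt)²/(4Dt)), with n_e·A the pore (flow) area.
Plume center vt = 0.29 × 410 = 118.9 m, so the well at 110 m is 8.9 m upgradient of the peak.
√(4πDt) = 22.36 m, giving peak height M/(n_e·A·√(4πDt)) = 4.4/(0.33 × 250 × 22.36) = 0.002385 kg/m³.
(x−vt)²/(4Dt) = (-8.9)²/(4 × 0.097 × 410) = 0.4979; exp(−0.4979) = 0.6078.
C = 0.002385 × 0.6078 = 0.00145 kg/m³.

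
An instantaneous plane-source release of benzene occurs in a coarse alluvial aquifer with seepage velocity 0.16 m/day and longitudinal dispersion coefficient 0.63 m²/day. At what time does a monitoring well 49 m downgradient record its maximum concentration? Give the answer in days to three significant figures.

For the 1D instantaneous-source solution, setting ∂C/∂t = 0 at fixed x gives v²t² + 2Dt − x² = 0, so t = (√(D² + v²x²) − D)/v².
√(D² + v²x²) = √(0.63² + 0.16² × 49²) = 7.865; v² = 0.0256.
t = (7.865 − 0.63)/0.0256 = 283 days (vs. the pure-advection estimate x/v = 306 d).

283 days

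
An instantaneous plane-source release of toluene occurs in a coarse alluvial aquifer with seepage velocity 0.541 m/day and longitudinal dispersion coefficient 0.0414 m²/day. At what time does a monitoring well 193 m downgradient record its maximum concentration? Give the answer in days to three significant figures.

For the 1D instantaneous-source solution, setting ∂C/∂t = 0 at fixed x gives v²t² + 2Dt − x² = 0, so t = (√(D² + v²x²) − D)/v².
√(D² + v²x²) = √(0.0414² + 0.541² × 193²) = 104.4; v² = 0.292681.
t = (104.4 − 0.0414)/0.292681 = 357 days (vs. the pure-advection estimate x/v = 357 d).

357 days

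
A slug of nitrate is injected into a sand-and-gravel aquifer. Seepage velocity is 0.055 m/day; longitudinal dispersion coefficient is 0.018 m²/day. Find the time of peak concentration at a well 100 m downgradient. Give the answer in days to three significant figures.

For the 1D instantaneous-source solution, setting ∂C/∂t = 0 at fixed x gives v²t² + 2Dt − x² = 0, so t = (√(D² + v²x²) − D)/v².
√(D² + v²x²) = √(0.018² + 0.055² × 100²) = 5.500; v² = 0.003025.
t = (5.500 − 0.018)/0.003025 = 1810 days (vs. the pure-advection estimate x/v = 1820 d).

1810 days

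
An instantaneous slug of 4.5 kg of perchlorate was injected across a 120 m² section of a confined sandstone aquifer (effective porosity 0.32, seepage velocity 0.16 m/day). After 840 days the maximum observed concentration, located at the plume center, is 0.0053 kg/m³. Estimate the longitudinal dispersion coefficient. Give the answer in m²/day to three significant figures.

0.0463 m²/day

At the plume center C_max = M/(n_e·A·√(4πDt)), so D = M²/(4πt·(n_e·A·C_max)²).
n_e·A·C_max = 0.32 × 120 × 0.0053 = 0.2035 kg/m.
D = 4.5²/(4π × 840 × 0.2035²) = 0.0463 m²/day.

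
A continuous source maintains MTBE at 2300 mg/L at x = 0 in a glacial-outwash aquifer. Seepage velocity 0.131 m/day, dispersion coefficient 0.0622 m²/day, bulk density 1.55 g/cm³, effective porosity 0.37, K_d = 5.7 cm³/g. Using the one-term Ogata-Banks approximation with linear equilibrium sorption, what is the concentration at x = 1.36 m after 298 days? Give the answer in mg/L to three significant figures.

1310 mg/L

Retardation factor R = 1 + ρ_b·K_d/n = 1 + 1.55 × 5.7/0.37 = 24.88.
Sorption retards both mechanisms: v_R = v/R = 0.005265 m/day, D_R = D/R = 0.002500 m²/day.
v_R·t = 0.005265 × 298 = 1.56897 m; 2√(D_R t) = 1.726 m; argument = (1.36 − 1.56897)/1.726 = -0.1211.
C = C₀ × ½·erfc(-0.1211) = 2300 × 0.5680 = 1310 mg/L.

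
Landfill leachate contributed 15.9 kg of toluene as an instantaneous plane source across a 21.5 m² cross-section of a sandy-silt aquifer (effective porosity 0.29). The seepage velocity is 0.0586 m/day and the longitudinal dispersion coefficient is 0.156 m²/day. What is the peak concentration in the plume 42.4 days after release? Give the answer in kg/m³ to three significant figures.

The peak of an instantaneous 1D plume sits at x = vt; there the Gaussian factor is 1 and C_max = M/(n_e·A·√(4πDt)), where n_e·A is the pore area the mass is dissolved in.
√(4πDt) = √(4π × 0.156 × 42.4) = 9.117 m, so C_max = 15.9/(0.29 × 21.5 × 9.117) = 0.280 kg/m³.

0.280 kg/m³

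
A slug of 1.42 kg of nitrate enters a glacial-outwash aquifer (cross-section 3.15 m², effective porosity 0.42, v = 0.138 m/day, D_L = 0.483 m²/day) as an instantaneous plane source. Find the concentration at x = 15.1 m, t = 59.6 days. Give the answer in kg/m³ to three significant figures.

For an instantaneous plane source, C(x,t) = M/(n_e·A·√(4πDt)) · exp(−(x−vt)²/(4Dt)), with n_e·A the pore (flow) area.
Plume center vt = 0.138 × 59.6 = 8.2248 m, so the well at 15.1 m is 6.8752 m downgradient of the peak.
√(4πDt) = 19.02 m, giving peak height M/(n_e·A·√(4πDt)) = 1.42/(0.42 × 3.15 × 19.02) = 0.05643 kg/m³.
(x−vt)²/(4Dt) = (6.8752)²/(4 × 0.483 × 59.6) = 0.4105; exp(−0.4105) = 0.6633.
C = 0.05643 × 0.6633 = 0.0374 kg/m³.

0.0374 kg/m³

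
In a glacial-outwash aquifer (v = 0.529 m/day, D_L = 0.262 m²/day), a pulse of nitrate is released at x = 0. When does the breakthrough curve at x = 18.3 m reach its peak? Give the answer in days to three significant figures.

For the 1D instantaneous-source solution, setting ∂C/∂t = 0 at fixed x gives v²t² + 2Dt − x² = 0, so t = (√(D² + v²x²) − D)/v².
√(D² + v²x²) = √(0.262² + 0.529² × 18.3²) = 9.684; v² = 0.279841.
t = (9.684 − 0.262)/0.279841 = 33.7 days (vs. the pure-advection estimate x/v = 34.6 d).

33.7 days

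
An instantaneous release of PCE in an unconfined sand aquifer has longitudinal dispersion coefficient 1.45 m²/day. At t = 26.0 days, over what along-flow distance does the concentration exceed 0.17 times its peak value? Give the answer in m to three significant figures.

32.7 m

The plume is Gaussian with σ = √(2Dt) = √(2 × 1.45 × 26.0) = 8.683 m.
C/C_peak = exp(−Δx²/(2σ²)) = 0.17 ⇒ Δx = σ·√(−2 ln 0.17) = 8.683 × 1.883 = 16.35 m.
Width = 2Δx = 32.7 m.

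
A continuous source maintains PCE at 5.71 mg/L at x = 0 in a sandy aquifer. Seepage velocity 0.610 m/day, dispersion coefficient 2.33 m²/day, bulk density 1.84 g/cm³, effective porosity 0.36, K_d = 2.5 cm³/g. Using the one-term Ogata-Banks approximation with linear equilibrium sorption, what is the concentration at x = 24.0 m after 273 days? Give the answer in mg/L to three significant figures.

0.614 mg/L

Retardation factor R = 1 + ρ_b·K_d/n = 1 + 1.84 × 2.5/0.36 = 13.78.
Sorption retards both mechanisms: v_R = v/R = 0.04427 m/day, D_R = D/R = 0.1691 m²/day.
v_R·t = 0.04427 × 273 = 12.08571 m; 2√(D_R t) = 13.59 m; argument = (24.0 − 12.08571)/13.59 = 0.8767.
C = C₀ × ½·erfc(0.8767) = 5.71 × 0.1075 = 0.614 mg/L.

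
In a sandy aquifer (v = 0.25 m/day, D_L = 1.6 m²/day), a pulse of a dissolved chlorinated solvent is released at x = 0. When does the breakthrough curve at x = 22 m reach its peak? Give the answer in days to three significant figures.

For the 1D instantaneous-source solution, setting ∂C/∂t = 0 at fixed x gives v²t² + 2Dt − x² = 0, so t = (√(D² + v²x²) − D)/v².
√(D² + v²x²) = √(1.6² + 0.25² × 22²) = 5.728; v² = 0.0625.
t = (5.728 − 1.6)/0.0625 = 66.0 days (vs. the pure-advection estimate x/v = 88.0 d).

66.0 days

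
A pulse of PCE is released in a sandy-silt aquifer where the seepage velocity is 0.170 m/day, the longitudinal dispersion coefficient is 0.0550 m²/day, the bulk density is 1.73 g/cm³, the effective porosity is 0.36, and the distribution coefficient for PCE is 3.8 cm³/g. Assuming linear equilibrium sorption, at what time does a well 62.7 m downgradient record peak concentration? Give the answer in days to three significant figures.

7070 days

Retardation factor R = 1 + ρ_b·K_d/n = 1 + 1.73 × 3.8/0.36 = 19.26.
Sorption retards both mechanisms: v_R = v/R = 0.008827 m/day, D_R = D/R = 0.002856 m²/day.
Peak time from v_R²t² + 2D_R t − x² = 0: t = (√(D_R² + v_R²x²) − D_R)/v_R².
√(D_R² + v_R²x²) = √(0.002856² + 0.008827² × 62.7²) = 0.5535; v_R² = 7.792e-05.
t = (0.5535 − 0.002856)/7.792e-05 = 7070 days.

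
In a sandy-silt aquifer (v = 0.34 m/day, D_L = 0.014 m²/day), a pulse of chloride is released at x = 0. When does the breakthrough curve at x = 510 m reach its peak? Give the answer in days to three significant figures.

1500 days

For the 1D instantaneous-source solution, setting ∂C/∂t = 0 at fixed x gives v²t² + 2Dt − x² = 0, so t = (√(D² + v²x²) − D)/v².
√(D² + v²x²) = √(0.014² + 0.34² × 510²) = 173.4; v² = 0.1156.
t = (173.4 − 0.014)/0.1156 = 1500 days (vs. the pure-advection estimate x/v = 1500 d).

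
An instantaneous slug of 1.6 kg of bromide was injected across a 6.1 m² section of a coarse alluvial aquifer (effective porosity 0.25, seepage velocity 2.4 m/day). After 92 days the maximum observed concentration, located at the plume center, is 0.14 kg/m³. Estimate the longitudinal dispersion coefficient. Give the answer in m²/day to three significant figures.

At the plume center C_max = M/(n_e·A·√(4πDt)), so D = M²/(4πt·(n_e·A·C_max)²).
n_e·A·C_max = 0.25 × 6.1 × 0.14 = 0.2135 kg/m.
D = 1.6²/(4π × 92 × 0.2135²) = 0.0486 m²/day.

0.0486 m²/day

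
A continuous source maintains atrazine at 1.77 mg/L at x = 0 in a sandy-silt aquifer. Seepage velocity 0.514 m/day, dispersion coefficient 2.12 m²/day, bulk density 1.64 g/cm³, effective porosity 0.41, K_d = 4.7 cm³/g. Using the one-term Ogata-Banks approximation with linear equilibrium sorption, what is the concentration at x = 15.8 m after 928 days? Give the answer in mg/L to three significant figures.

1.28 mg/L

Retardation factor R = 1 + ρ_b·K_d/n = 1 + 1.64 × 4.7/0.41 = 19.80.
Sorption retards both mechanisms: v_R = v/R = 0.02596 m/day, D_R = D/R = 0.1071 m²/day.
v_R·t = 0.02596 × 928 = 24.09088 m; 2√(D_R t) = 19.94 m; argument = (15.8 − 24.09088)/19.94 = -0.4158.
C = C₀ × ½·erfc(-0.4158) = 1.77 × 0.7217 = 1.28 mg/L.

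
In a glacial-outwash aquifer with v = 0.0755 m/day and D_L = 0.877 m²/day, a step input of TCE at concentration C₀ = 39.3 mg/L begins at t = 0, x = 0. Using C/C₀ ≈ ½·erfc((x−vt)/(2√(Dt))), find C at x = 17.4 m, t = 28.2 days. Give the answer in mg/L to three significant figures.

For a continuous step input, C/C₀ ≈ ½·erfc((x−vt)/(2√(Dt))).
vt = 0.0755 × 28.2 = 2.1291 m and 2√(Dt) = 2√(0.877 × 28.2) = 9.946 m.
Argument (x−vt)/(2√(Dt)) = (17.4 − 2.1291)/9.946 = 1.535; ½·erfc(1.535) = 0.01497.
C = 39.3 × 0.01497 = 0.588 mg/L.

0.588 mg/L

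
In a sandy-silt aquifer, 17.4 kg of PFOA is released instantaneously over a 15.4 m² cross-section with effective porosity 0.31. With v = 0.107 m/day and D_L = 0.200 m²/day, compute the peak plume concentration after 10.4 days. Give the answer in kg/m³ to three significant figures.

0.713 kg/m³

The peak of an instantaneous 1D plume sits at x = vt; there the Gaussian factor is 1 and C_max = M/(n_e·A·√(4πDt)), where n_e·A is the pore area the mass is dissolved in.
√(4πDt) = √(4π × 0.200 × 10.4) = 5.113 m, so C_max = 17.4/(0.31 × 15.4 × 5.113) = 0.713 kg/m³.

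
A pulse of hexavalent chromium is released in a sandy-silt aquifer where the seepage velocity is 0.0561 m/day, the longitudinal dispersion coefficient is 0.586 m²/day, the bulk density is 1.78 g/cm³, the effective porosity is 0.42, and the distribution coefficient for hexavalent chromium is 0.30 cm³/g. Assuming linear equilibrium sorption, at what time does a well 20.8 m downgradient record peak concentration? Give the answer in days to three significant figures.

Retardation factor R = 1 + ρ_b·K_d/n = 1 + 1.78 × 0.30/0.42 = 2.271.
Sorption retards both mechanisms: v_R = v/R = 0.02470 m/day, D_R = D/R = 0.2580 m²/day.
Peak time from v_R²t² + 2D_R t − x² = 0: t = (√(D_R² + v_R²x²) − D_R)/v_R².
√(D_R² + v_R²x²) = √(0.2580² + 0.02470² × 20.8²) = 0.5749; v_R² = 0.0006101.
t = (0.5749 − 0.2580)/0.0006101 = 519 days.

519 days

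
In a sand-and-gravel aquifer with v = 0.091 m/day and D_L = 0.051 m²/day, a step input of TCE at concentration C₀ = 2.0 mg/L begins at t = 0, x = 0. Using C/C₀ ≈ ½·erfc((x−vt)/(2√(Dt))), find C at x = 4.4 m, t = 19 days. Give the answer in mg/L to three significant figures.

0.0550 mg/L

For a continuous step input, C/C₀ ≈ ½·erfc((x−vt)/(2√(Dt))).
vt = 0.091 × 19 = 1.729 m and 2√(Dt) = 2√(0.051 × 19) = 1.969 m.
Argument (x−vt)/(2√(Dt)) = (4.4 − 1.729)/1.969 = 1.357; ½·erfc(1.357) = 0.02749.
C = 2.0 × 0.02749 = 0.0550 mg/L.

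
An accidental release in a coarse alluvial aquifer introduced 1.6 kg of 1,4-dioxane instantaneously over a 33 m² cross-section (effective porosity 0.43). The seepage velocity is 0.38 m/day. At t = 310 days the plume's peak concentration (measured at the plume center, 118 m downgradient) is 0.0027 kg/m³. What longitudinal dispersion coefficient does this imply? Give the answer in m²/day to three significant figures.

0.448 m²/day

At the plume center C_max = M/(n_e·A·√(4πDt)), so D = M²/(4πt·(n_e·A·C_max)²).
n_e·A·C_max = 0.43 × 33 × 0.0027 = 0.03831 kg/m.
D = 1.6²/(4π × 310 × 0.03831²) = 0.448 m²/day.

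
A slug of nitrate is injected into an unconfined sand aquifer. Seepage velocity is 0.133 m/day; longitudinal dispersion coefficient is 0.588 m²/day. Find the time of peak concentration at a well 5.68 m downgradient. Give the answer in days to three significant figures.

20.9 days

For the 1D instantaneous-source solution, setting ∂C/∂t = 0 at fixed x gives v²t² + 2Dt − x² = 0, so t = (√(D² + v²x²) − D)/v².
√(D² + v²x²) = √(0.588² + 0.133² × 5.68²) = 0.9573; v² = 0.017689.
t = (0.9573 − 0.588)/0.017689 = 20.9 days (vs. the pure-advection estimate x/v = 42.7 d).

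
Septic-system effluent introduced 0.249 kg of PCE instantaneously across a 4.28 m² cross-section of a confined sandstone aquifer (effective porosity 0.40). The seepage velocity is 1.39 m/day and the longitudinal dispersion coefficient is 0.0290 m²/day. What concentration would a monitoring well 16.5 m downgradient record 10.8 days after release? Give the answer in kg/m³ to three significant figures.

For an instantaneous plane source, C(x,t) = M/(n_e·A·√(4πDt)) · exp(−(x−vt)²/(4Dt)), with n_e·A the pore (flow) area.
Plume center vt = 1.39 × 10.8 = 15.012 m, so the well at 16.5 m is 1.488 m downgradient of the peak.
√(4πDt) = 1.984 m, giving peak height M/(n_e·A·√(4πDt)) = 0.249/(0.40 × 4.28 × 1.984) = 0.07331 kg/m³.
(x−vt)²/(4Dt) = (1.488)²/(4 × 0.0290 × 10.8) = 1.767; exp(−1.767) = 0.1708.
C = 0.07331 × 0.1708 = 0.0125 kg/m³.

0.0125 kg/m³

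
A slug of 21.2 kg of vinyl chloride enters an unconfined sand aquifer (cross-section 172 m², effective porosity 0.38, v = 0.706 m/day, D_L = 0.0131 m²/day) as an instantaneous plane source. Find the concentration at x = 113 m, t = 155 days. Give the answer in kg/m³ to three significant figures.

For an instantaneous plane source, C(x,t) = M/(n_e·A·√(4πDt)) · exp(−(x−vt)²/(4Dt)), with n_e·A the pore (flow) area.
Plume center vt = 0.706 × 155 = 109.43 m, so the well at 113 m is 3.57 m downgradient of the peak.
√(4πDt) = 5.051 m, giving peak height M/(n_e·A·√(4πDt)) = 21.2/(0.38 × 172 × 5.051) = 0.06422 kg/m³.
(x−vt)²/(4Dt) = (3.57)²/(4 × 0.0131 × 155) = 1.569; exp(−1.569) = 0.2083.
C = 0.06422 × 0.2083 = 0.0134 kg/m³.

0.0134 kg/m³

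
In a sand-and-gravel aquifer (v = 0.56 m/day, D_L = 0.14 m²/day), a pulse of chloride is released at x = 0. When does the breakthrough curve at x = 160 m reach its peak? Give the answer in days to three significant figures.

For the 1D instantaneous-source solution, setting ∂C/∂t = 0 at fixed x gives v²t² + 2Dt − x² = 0, so t = (√(D² + v²x²) − D)/v².
√(D² + v²x²) = √(0.14² + 0.56² × 160²) = 89.60; v² = 0.3136.
t = (89.60 − 0.14)/0.3136 = 285 days (vs. the pure-advection estimate x/v = 286 d).

285 days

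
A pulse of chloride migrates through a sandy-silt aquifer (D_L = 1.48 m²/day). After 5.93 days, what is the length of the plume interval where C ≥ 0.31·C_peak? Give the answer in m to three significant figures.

The plume is Gaussian with σ = √(2Dt) = √(2 × 1.48 × 5.93) = 4.190 m.
C/C_peak = exp(−Δx²/(2σ²)) = 0.31 ⇒ Δx = σ·√(−2 ln 0.31) = 4.190 × 1.530 = 6.411 m.
Width = 2Δx = 12.8 m.

12.8 m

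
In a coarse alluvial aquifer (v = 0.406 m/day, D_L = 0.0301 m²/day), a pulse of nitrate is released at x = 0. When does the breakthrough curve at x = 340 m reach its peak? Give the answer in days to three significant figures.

837 days

For the 1D instantaneous-source solution, setting ∂C/∂t = 0 at fixed x gives v²t² + 2Dt − x² = 0, so t = (√(D² + v²x²) − D)/v².
√(D² + v²x²) = √(0.0301² + 0.406² × 340²) = 138.0; v² = 0.164836.
t = (138.0 − 0.0301)/0.164836 = 837 days (vs. the pure-advection estimate x/v = 837 d).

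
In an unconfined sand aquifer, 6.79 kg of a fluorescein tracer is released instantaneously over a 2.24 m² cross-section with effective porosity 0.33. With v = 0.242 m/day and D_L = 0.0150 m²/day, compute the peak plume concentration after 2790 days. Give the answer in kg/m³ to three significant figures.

The peak of an instantaneous 1D plume sits at x = vt; there the Gaussian factor is 1 and C_max = M/(n_e·A·√(4πDt)), where n_e·A is the pore area the mass is dissolved in.
√(4πDt) = √(4π × 0.0150 × 2790) = 22.93 m, so C_max = 6.79/(0.33 × 2.24 × 22.93) = 0.401 kg/m³.

0.401 kg/m³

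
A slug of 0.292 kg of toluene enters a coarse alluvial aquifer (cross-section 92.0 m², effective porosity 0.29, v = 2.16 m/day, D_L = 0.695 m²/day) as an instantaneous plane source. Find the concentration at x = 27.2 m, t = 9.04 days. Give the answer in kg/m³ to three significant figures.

0.000118 kg/m³

For an instantaneous plane source, C(x,t) = M/(n_e·A·√(4πDt)) · exp(−(x−vt)²/(4Dt)), with n_e·A the pore (flow) area.
Plume center vt = 2.16 × 9.04 = 19.5264 m, so the well at 27.2 m is 7.6736 m downgradient of the peak.
√(4πDt) = 8.885 m, giving peak height M/(n_e·A·√(4πDt)) = 0.292/(0.29 × 92.0 × 8.885) = 0.001232 kg/m³.
(x−vt)²/(4Dt) = (7.6736)²/(4 × 0.695 × 9.04) = 2.343; exp(−2.343) = 0.09604.
C = 0.001232 × 0.09604 = 0.000118 kg/m³.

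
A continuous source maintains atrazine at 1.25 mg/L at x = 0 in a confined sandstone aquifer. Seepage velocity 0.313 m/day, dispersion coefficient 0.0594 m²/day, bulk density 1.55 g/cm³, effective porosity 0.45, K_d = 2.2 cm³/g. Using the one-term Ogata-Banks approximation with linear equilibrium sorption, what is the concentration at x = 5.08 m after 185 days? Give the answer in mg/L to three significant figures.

1.06 mg/L

Retardation factor R = 1 + ρ_b·K_d/n = 1 + 1.55 × 2.2/0.45 = 8.578.
Sorption retards both mechanisms: v_R = v/R = 0.03649 m/day, D_R = D/R = 0.006925 m²/day.
v_R·t = 0.03649 × 185 = 6.75065 m; 2√(D_R t) = 2.264 m; argument = (5.08 − 6.75065)/2.264 = -0.7379.
C = C₀ × ½·erfc(-0.7379) = 1.25 × 0.8517 = 1.06 mg/L.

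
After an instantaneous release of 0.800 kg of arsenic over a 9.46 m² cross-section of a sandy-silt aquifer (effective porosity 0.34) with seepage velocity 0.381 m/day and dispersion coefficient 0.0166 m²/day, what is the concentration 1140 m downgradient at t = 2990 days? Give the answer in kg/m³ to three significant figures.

For an instantaneous plane source, C(x,t) = M/(n_e·A·√(4πDt)) · exp(−(x−vt)²/(4Dt)), with n_e·A the pore (flow) area.
Plume center vt = 0.381 × 2990 = 1139.19 m, so the well at 1140 m is 0.81 m downgradient of the peak.
√(4πDt) = 24.97 m, giving peak height M/(n_e·A·√(4πDt)) = 0.800/(0.34 × 9.46 × 24.97) = 0.009961 kg/m³.
(x−vt)²/(4Dt) = (0.81)²/(4 × 0.0166 × 2990) = 0.003305; exp(−0.003305) = 0.9967.
C = 0.009961 × 0.9967 = 0.00993 kg/m³.

0.00993 kg/m³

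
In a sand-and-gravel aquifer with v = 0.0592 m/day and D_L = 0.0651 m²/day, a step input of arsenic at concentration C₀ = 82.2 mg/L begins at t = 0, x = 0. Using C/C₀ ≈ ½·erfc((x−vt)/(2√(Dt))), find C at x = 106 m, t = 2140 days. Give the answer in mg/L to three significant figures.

73.4 mg/L

For a continuous step input, C/C₀ ≈ ½·erfc((x−vt)/(2√(Dt))).
vt = 0.0592 × 2140 = 126.688 m and 2√(Dt) = 2√(0.0651 × 2140) = 23.61 m.
Argument (x−vt)/(2√(Dt)) = (106 − 126.688)/23.61 = -0.8762; ½·erfc(-0.8762) = 0.8924.
C = 82.2 × 0.8924 = 73.4 mg/L.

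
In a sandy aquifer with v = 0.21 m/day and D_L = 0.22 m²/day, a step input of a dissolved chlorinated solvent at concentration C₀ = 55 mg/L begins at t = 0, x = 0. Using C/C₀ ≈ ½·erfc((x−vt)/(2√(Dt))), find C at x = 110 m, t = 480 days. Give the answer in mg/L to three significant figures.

14.5 mg/L

For a continuous step input, C/C₀ ≈ ½·erfc((x−vt)/(2√(Dt))).
vt = 0.21 × 480 = 100.8 m and 2√(Dt) = 2√(0.22 × 480) = 20.55 m.
Argument (x−vt)/(2√(Dt)) = (110 − 100.8)/20.55 = 0.4477; ½·erfc(0.4477) = 0.2633.
C = 55 × 0.2633 = 14.5 mg/L.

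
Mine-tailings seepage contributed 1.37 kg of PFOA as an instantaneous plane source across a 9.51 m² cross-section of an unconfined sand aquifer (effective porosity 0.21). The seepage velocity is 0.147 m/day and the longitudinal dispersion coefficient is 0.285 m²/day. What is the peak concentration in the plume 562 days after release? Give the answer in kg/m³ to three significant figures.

0.0153 kg/m³

The peak of an instantaneous 1D plume sits at x = vt; there the Gaussian factor is 1 and C_max = M/(n_e·A·√(4πDt)), where n_e·A is the pore area the mass is dissolved in.
√(4πDt) = √(4π × 0.285 × 562) = 44.86 m, so C_max = 1.37/(0.21 × 9.51 × 44.86) = 0.0153 kg/m³.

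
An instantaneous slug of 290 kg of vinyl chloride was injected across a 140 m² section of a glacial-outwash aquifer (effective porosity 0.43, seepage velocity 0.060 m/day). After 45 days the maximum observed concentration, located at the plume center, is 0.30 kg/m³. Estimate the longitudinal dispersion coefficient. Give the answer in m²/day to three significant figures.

0.456 m²/day

At the plume center C_max = M/(n_e·A·√(4πDt)), so D = M²/(4πt·(n_e·A·C_max)²).
n_e·A·C_max = 0.43 × 140 × 0.30 = 18.06 kg/m.
D = 290²/(4π × 45 × 18.06²) = 0.456 m²/day.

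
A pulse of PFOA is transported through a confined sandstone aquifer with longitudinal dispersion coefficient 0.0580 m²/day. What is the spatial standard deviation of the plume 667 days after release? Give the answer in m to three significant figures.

8.80 m

Dispersive spreading gives a Gaussian with σ² = 2Dt; advection only shifts the center.
σ = √(2 × 0.0580 × 667) = 8.80 m.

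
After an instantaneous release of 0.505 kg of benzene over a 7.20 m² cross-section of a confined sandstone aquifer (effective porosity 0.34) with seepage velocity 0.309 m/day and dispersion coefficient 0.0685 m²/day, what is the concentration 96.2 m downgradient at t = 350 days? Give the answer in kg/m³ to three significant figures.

For an instantaneous plane source, C(x,t) = M/(n_e·A·√(4πDt)) · exp(−(x−vt)²/(4Dt)), with n_e·A the pore (flow) area.
Plume center vt = 0.309 × 350 = 108.15 m, so the well at 96.2 m is 11.95 m upgradient of the peak.
√(4πDt) = 17.36 m, giving peak height M/(n_e·A·√(4πDt)) = 0.505/(0.34 × 7.20 × 17.36) = 0.01188 kg/m³.
(x−vt)²/(4Dt) = (-11.95)²/(4 × 0.0685 × 350) = 1.489; exp(−1.489) = 0.2256.
C = 0.01188 × 0.2256 = 0.00268 kg/m³.

0.00268 kg/m³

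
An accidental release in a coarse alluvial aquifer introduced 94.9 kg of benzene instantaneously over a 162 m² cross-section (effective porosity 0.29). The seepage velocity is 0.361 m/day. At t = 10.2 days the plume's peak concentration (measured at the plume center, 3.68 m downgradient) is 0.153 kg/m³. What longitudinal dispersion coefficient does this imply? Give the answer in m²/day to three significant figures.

At the plume center C_max = M/(n_e·A·√(4πDt)), so D = M²/(4πt·(n_e·A·C_max)²).
n_e·A·C_max = 0.29 × 162 × 0.153 = 7.188 kg/m.
D = 94.9²/(4π × 10.2 × 7.188²) = 1.36 m²/day.

1.36 m²/day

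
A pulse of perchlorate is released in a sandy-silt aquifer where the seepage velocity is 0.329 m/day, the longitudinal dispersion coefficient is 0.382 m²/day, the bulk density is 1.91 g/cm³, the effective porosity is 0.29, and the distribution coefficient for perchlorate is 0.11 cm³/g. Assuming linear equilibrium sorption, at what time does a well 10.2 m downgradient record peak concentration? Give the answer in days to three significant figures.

47.7 days

Retardation factor R = 1 + ρ_b·K_d/n = 1 + 1.91 × 0.11/0.29 = 1.724.
Sorption retards both mechanisms: v_R = v/R = 0.1908 m/day, D_R = D/R = 0.2216 m²/day.
Peak time from v_R²t² + 2D_R t − x² = 0: t = (√(D_R² + v_R²x²) − D_R)/v_R².
√(D_R² + v_R²x²) = √(0.2216² + 0.1908² × 10.2²) = 1.959; v_R² = 0.03640.
t = (1.959 − 0.2216)/0.03640 = 47.7 days.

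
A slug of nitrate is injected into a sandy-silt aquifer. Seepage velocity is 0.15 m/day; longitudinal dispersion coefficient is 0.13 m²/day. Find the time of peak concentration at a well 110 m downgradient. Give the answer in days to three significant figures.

728 days

For the 1D instantaneous-source solution, setting ∂C/∂t = 0 at fixed x gives v²t² + 2Dt − x² = 0, so t = (√(D² + v²x²) − D)/v².
√(D² + v²x²) = √(0.13² + 0.15² × 110²) = 16.50; v² = 0.0225.
t = (16.50 − 0.13)/0.0225 = 728 days (vs. the pure-advection estimate x/v = 733 d).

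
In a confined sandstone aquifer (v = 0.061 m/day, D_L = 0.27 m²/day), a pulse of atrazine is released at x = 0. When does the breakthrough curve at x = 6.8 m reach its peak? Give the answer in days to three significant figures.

For the 1D instantaneous-source solution, setting ∂C/∂t = 0 at fixed x gives v²t² + 2Dt − x² = 0, so t = (√(D² + v²x²) − D)/v².
√(D² + v²x²) = √(0.27² + 0.061² × 6.8²) = 0.4949; v² = 0.003721.
t = (0.4949 − 0.27)/0.003721 = 60.4 days (vs. the pure-advection estimate x/v = 111 d).

60.4 days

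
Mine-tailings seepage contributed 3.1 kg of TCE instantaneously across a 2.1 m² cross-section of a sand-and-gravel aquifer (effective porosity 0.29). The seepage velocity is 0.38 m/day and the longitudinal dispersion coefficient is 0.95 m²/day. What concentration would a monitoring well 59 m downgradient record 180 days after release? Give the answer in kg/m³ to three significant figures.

For an instantaneous plane source, C(x,t) = M/(n_e·A·√(4πDt)) · exp(−(x−vt)²/(4Dt)), with n_e·A the pore (flow) area.
Plume center vt = 0.38 × 180 = 68.4 m, so the well at 59 m is 9.4 m upgradient of the peak.
√(4πDt) = 46.36 m, giving peak height M/(n_e·A·√(4πDt)) = 3.1/(0.29 × 2.1 × 46.36) = 0.1098 kg/m³.
(x−vt)²/(4Dt) = (-9.4)²/(4 × 0.95 × 180) = 0.1292; exp(−0.1292) = 0.8788.
C = 0.1098 × 0.8788 = 0.0965 kg/m³.

0.0965 kg/m³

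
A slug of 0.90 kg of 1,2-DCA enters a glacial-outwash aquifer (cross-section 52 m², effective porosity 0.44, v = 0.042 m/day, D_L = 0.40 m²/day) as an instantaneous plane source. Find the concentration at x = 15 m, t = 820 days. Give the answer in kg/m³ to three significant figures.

0.000459 kg/m³

For an instantaneous plane source, C(x,t) = M/(n_e·A·√(4πDt)) · exp(−(x−vt)²/(4Dt)), with n_e·A the pore (flow) area.
Plume center vt = 0.042 × 820 = 34.44 m, so the well at 15 m is 19.44 m upgradient of the peak.
√(4πDt) = 64.20 m, giving peak height M/(n_e·A·√(4πDt)) = 0.90/(0.44 × 52 × 64.20) = 0.0006127 kg/m³.
(x−vt)²/(4Dt) = (-19.44)²/(4 × 0.40 × 820) = 0.2880; exp(−0.2880) = 0.7498.
C = 0.0006127 × 0.7498 = 0.000459 kg/m³.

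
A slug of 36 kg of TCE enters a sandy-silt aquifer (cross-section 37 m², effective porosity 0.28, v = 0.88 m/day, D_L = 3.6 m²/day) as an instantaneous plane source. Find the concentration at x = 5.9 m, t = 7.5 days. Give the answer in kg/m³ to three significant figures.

For an instantaneous plane source, C(x,t) = M/(n_e·A·√(4πDt)) · exp(−(x−vt)²/(4Dt)), with n_e·A the pore (flow) area.
Plume center vt = 0.88 × 7.5 = 6.6 m, so the well at 5.9 m is 0.7 m upgradient of the peak.
√(4πDt) = 18.42 m, giving peak height M/(n_e·A·√(4πDt)) = 36/(0.28 × 37 × 18.42) = 0.1886 kg/m³.
(x−vt)²/(4Dt) = (-0.7)²/(4 × 3.6 × 7.5) = 0.004537; exp(−0.004537) = 0.9955.
C = 0.1886 × 0.9955 = 0.188 kg/m³.

0.188 kg/m³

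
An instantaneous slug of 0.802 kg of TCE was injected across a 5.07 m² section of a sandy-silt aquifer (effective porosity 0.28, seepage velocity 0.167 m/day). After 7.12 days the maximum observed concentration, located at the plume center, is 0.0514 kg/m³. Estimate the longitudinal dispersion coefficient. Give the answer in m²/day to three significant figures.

1.35 m²/day

At the plume center C_max = M/(n_e·A·√(4πDt)), so D = M²/(4πt·(n_e·A·C_max)²).
n_e·A·C_max = 0.28 × 5.07 × 0.0514 = 0.07297 kg/m.
D = 0.802²/(4π × 7.12 × 0.07297²) = 1.35 m²/day.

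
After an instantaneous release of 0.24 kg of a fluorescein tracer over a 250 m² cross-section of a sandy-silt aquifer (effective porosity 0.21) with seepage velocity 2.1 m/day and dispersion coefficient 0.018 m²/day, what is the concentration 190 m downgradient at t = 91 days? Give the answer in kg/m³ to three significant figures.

0.000838 kg/m³

For an instantaneous plane source, C(x,t) = M/(n_e·A·√(4πDt)) · exp(−(x−vt)²/(4Dt)), with n_e·A the pore (flow) area.
Plume center vt = 2.1 × 91 = 191.1 m, so the well at 190 m is 1.1 m upgradient of the peak.
√(4πDt) = 4.537 m, giving peak height M/(n_e·A·√(4πDt)) = 0.24/(0.21 × 250 × 4.537) = 0.001008 kg/m³.
(x−vt)²/(4Dt) = (-1.1)²/(4 × 0.018 × 91) = 0.1847; exp(−0.1847) = 0.8314.
C = 0.001008 × 0.8314 = 0.000838 kg/m³.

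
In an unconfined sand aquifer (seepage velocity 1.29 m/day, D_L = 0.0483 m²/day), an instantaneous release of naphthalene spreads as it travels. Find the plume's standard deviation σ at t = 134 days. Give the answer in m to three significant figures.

Dispersive spreading gives a Gaussian with σ² = 2Dt; advection only shifts the center.
σ = √(2 × 0.0483 × 134) = 3.60 m.

3.60 m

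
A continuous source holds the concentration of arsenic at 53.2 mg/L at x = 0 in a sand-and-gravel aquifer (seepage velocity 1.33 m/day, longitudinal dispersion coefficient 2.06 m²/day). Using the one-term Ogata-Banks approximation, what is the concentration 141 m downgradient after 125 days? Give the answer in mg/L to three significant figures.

For a continuous step input, C/C₀ ≈ ½·erfc((x−vt)/(2√(Dt))).
vt = 1.33 × 125 = 166.25 m and 2√(Dt) = 2√(2.06 × 125) = 32.09 m.
Argument (x−vt)/(2√(Dt)) = (141 − 166.25)/32.09 = -0.7868; ½·erfc(-0.7868) = 0.8671.
C = 53.2 × 0.8671 = 46.1 mg/L.

46.1 mg/L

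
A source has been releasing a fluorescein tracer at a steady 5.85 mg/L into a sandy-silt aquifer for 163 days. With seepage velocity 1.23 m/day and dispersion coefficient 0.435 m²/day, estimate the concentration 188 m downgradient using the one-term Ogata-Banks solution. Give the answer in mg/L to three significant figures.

For a continuous step input, C/C₀ ≈ ½·erfc((x−vt)/(2√(Dt))).
vt = 1.23 × 163 = 200.49 m and 2√(Dt) = 2√(0.435 × 163) = 16.84 m.
Argument (x−vt)/(2√(Dt)) = (188 − 200.49)/16.84 = -0.7417; ½·erfc(-0.7417) = 0.8529.
C = 5.85 × 0.8529 = 4.99 mg/L.

4.99 mg/L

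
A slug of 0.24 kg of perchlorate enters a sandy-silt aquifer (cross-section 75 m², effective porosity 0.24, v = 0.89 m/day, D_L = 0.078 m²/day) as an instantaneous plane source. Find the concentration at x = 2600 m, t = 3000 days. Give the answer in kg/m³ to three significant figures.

For an instantaneous plane source, C(x,t) = M/(n_e·A·√(4πDt)) · exp(−(x−vt)²/(4Dt)), with n_e·A the pore (flow) area.
Plume center vt = 0.89 × 3000 = 2670 m, so the well at 2600 m is 70 m upgradient of the peak.
√(4πDt) = 54.23 m, giving peak height M/(n_e·A·√(4πDt)) = 0.24/(0.24 × 75 × 54.23) = 0.0002459 kg/m³.
(x−vt)²/(4Dt) = (-70)²/(4 × 0.078 × 3000) = 5.235; exp(−5.235) = 0.005327.
C = 0.0002459 × 0.005327 = 1.31e-06 kg/m³.

1.31e-06 kg/m³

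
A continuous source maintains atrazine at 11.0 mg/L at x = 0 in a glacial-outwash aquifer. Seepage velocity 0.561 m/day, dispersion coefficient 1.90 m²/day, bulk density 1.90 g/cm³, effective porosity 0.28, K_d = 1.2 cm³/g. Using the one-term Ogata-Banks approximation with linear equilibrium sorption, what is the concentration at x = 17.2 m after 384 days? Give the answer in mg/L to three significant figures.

Retardation factor R = 1 + ρ_b·K_d/n = 1 + 1.90 × 1.2/0.28 = 9.143.
Sorption retards both mechanisms: v_R = v/R = 0.06136 m/day, D_R = D/R = 0.2078 m²/day.
v_R·t = 0.06136 × 384 = 23.56224 m; 2√(D_R t) = 17.87 m; argument = (17.2 − 23.56224)/17.87 = -0.3560.
C = C₀ × ½·erfc(-0.3560) = 11.0 × 0.6927 = 7.62 mg/L.

7.62 mg/L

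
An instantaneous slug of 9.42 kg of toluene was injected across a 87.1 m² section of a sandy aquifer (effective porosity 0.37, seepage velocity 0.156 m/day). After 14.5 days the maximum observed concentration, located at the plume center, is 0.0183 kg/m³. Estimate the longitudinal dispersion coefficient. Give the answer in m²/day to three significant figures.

At the plume center C_max = M/(n_e·A·√(4πDt)), so D = M²/(4πt·(n_e·A·C_max)²).
n_e·A·C_max = 0.37 × 87.1 × 0.0183 = 0.5898 kg/m.
D = 9.42²/(4π × 14.5 × 0.5898²) = 1.40 m²/day.

1.40 m²/day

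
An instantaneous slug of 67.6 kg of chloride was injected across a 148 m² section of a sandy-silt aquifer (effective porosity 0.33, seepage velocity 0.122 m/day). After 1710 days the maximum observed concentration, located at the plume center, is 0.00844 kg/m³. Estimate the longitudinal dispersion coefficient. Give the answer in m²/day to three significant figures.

1.25 m²/day

At the plume center C_max = M/(n_e·A·√(4πDt)), so D = M²/(4πt·(n_e·A·C_max)²).
n_e·A·C_max = 0.33 × 148 × 0.00844 = 0.4122 kg/m.
D = 67.6²/(4π × 1710 × 0.4122²) = 1.25 m²/day.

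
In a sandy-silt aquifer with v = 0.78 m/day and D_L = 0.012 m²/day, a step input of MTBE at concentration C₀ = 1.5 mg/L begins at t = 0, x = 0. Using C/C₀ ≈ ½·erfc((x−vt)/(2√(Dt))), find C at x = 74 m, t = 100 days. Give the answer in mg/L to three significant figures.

1.49 mg/L

For a continuous step input, C/C₀ ≈ ½·erfc((x−vt)/(2√(Dt))).
vt = 0.78 × 100 = 78 m and 2√(Dt) = 2√(0.012 × 100) = 2.191 m.
Argument (x−vt)/(2√(Dt)) = (74 − 78)/2.191 = -1.826; ½·erfc(-1.826) = 0.9951.
C = 1.5 × 0.9951 = 1.49 mg/L.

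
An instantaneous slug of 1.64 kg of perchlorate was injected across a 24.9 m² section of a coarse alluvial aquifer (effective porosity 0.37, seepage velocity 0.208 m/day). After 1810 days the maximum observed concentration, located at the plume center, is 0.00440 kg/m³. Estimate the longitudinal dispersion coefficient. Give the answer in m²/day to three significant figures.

0.0720 m²/day

At the plume center C_max = M/(n_e·A·√(4πDt)), so D = M²/(4πt·(n_e·A·C_max)²).
n_e·A·C_max = 0.37 × 24.9 × 0.00440 = 0.04054 kg/m.
D = 1.64²/(4π × 1810 × 0.04054²) = 0.0720 m²/day.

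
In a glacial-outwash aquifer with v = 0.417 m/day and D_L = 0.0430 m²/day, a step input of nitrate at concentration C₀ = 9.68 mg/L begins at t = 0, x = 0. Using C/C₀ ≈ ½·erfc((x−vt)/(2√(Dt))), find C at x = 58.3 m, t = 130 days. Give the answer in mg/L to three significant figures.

1.07 mg/L

For a continuous step input, C/C₀ ≈ ½·erfc((x−vt)/(2√(Dt))).
vt = 0.417 × 130 = 54.21 m and 2√(Dt) = 2√(0.0430 × 130) = 4.729 m.
Argument (x−vt)/(2√(Dt)) = (58.3 − 54.21)/4.729 = 0.8649; ½·erfc(0.8649) = 0.1106.
C = 9.68 × 0.1106 = 1.07 mg/L.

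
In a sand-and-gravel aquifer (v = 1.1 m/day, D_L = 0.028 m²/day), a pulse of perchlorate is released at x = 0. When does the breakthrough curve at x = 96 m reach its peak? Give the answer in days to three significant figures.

87.2 days

For the 1D instantaneous-source solution, setting ∂C/∂t = 0 at fixed x gives v²t² + 2Dt − x² = 0, so t = (√(D² + v²x²) − D)/v².
√(D² + v²x²) = √(0.028² + 1.1² × 96²) = 105.6; v² = 1.21.
t = (105.6 − 0.028)/1.21 = 87.2 days (vs. the pure-advection estimate x/v = 87.3 d).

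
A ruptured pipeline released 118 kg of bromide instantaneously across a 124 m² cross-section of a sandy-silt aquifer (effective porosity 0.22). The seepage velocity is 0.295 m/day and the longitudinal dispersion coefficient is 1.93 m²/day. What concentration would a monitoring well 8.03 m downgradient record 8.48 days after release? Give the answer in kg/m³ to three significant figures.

For an instantaneous plane source, C(x,t) = M/(n_e·A·√(4πDt)) · exp(−(x−vt)²/(4Dt)), with n_e·A the pore (flow) area.
Plume center vt = 0.295 × 8.48 = 2.5016 m, so the well at 8.03 m is 5.5284 m downgradient of the peak.
√(4πDt) = 14.34 m, giving peak height M/(n_e·A·√(4πDt)) = 118/(0.22 × 124 × 14.34) = 0.3016 kg/m³.
(x−vt)²/(4Dt) = (5.5284)²/(4 × 1.93 × 8.48) = 0.4669; exp(−0.4669) = 0.6269.
C = 0.3016 × 0.6269 = 0.189 kg/m³.

0.189 kg/m³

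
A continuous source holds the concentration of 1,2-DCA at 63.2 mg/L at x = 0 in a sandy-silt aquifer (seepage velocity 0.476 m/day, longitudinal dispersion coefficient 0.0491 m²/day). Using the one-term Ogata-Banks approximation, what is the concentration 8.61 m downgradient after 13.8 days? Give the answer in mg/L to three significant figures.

2.51 mg/L

For a continuous step input, C/C₀ ≈ ½·erfc((x−vt)/(2√(Dt))).
vt = 0.476 × 13.8 = 6.5688 m and 2√(Dt) = 2√(0.0491 × 13.8) = 1.646 m.
Argument (x−vt)/(2√(Dt)) = (8.61 − 6.5688)/1.646 = 1.240; ½·erfc(1.240) = 0.03975.
C = 63.2 × 0.03975 = 2.51 mg/L.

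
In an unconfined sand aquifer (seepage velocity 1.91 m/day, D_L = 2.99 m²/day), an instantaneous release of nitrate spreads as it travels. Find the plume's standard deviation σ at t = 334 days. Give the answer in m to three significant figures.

Dispersive spreading gives a Gaussian with σ² = 2Dt; advection only shifts the center.
σ = √(2 × 2.99 × 334) = 44.7 m.

44.7 m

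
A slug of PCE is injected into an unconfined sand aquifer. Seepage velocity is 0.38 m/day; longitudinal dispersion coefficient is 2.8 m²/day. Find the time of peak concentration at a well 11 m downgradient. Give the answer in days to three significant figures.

15.5 days

For the 1D instantaneous-source solution, setting ∂C/∂t = 0 at fixed x gives v²t² + 2Dt − x² = 0, so t = (√(D² + v²x²) − D)/v².
√(D² + v²x²) = √(2.8² + 0.38² × 11²) = 5.031; v² = 0.1444.
t = (5.031 − 2.8)/0.1444 = 15.5 days (vs. the pure-advection estimate x/v = 28.9 d).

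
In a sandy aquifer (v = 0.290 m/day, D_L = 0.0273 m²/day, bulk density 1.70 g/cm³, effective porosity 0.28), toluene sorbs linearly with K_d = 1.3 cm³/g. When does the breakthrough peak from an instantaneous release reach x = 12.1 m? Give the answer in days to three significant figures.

Retardation factor R = 1 + ρ_b·K_d/n = 1 + 1.70 × 1.3/0.28 = 8.893.
Sorption retards both mechanisms: v_R = v/R = 0.03261 m/day, D_R = D/R = 0.003070 m²/day.
Peak time from v_R²t² + 2D_R t − x² = 0: t = (√(D_R² + v_R²x²) − D_R)/v_R².
√(D_R² + v_R²x²) = √(0.003070² + 0.03261² × 12.1²) = 0.3946; v_R² = 0.001063.
t = (0.3946 − 0.003070)/0.001063 = 368 days.

368 days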